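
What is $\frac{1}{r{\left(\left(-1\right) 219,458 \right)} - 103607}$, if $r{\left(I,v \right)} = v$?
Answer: $- \frac{1}{103149} \approx -9.6947 \cdot 10^{-6}$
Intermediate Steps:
$\frac{1}{r{\left(\left(-1\right) 219,458 \right)} - 103607} = \frac{1}{458 - 103607} = \frac{1}{-103149} = - \frac{1}{103149}$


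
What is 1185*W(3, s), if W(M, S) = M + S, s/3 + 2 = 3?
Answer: 7110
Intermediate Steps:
s = 3 (s = -6 + 3*3 = -6 + 9 = 3)
1185*W(3, s) = 1185*(3 + 3) = 1185*6 = 7110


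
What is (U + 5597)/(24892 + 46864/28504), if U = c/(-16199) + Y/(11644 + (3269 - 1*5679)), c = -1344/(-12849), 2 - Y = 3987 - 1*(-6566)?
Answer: 4257820552556730607/18941274336274545204 ≈ 0.22479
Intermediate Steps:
Y = -10551 (Y = 2 - (3987 - 1*(-6566)) = 2 - (3987 + 6566) = 2 - 1*10553 = 2 - 10553 = -10551)
c = 448/4283 (c = -1344*(-1/12849) = 448/4283 ≈ 0.10460)
U = -244011953833/213552615726 (U = (448/4283)/(-16199) - 10551/(11644 + (3269 - 1*5679)) = (448/4283)*(-1/16199) - 10551/(11644 + (3269 - 5679)) = -448/69380317 - 10551/(11644 - 2410) = -448/69380317 - 10551/9234 = -448/69380317 - 10551*1/9234 = -448/69380317 - 3517/3078 = -244011953833/213552615726 ≈ -1.1426)
(U + 5597)/(24892 + 46864/28504) = (-244011953833/213552615726 + 5597)/(24892 + 46864/28504) = 1195009978264589/(213552615726*(24892 + 46864*(1/28504))) = 1195009978264589/(213552615726*(24892 + 5858/3563)) = 1195009978264589/(213552615726*(88696054/3563)) = (1195009978264589/213552615726)*(3563/88696054) = 4257820552556730607/18941274336274545204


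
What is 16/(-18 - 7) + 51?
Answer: 1259/25 ≈ 50.360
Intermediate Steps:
16/(-18 - 7) + 51 = 16/(-25) + 51 = -1/25*16 + 51 = -16/25 + 51 = 1259/25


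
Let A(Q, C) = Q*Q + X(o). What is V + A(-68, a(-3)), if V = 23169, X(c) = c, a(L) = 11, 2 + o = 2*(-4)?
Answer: 27783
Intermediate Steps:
o = -10 (o = -2 + 2*(-4) = -2 - 8 = -10)
A(Q, C) = -10 + Q² (A(Q, C) = Q*Q - 10 = Q² - 10 = -10 + Q²)
V + A(-68, a(-3)) = 23169 + (-10 + (-68)²) = 23169 + (-10 + 4624) = 23169 + 4614 = 27783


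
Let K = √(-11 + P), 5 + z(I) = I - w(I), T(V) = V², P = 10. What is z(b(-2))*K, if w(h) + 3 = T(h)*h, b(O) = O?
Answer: 4*I ≈ 4.0*I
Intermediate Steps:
w(h) = -3 + h³ (w(h) = -3 + h²*h = -3 + h³)
z(I) = -2 + I - I³ (z(I) = -5 + (I - (-3 + I³)) = -5 + (I + (3 - I³)) = -5 + (3 + I - I³) = -2 + I - I³)
K = I (K = √(-11 + 10) = √(-1) = I ≈ 1.0*I)
z(b(-2))*K = (-2 - 2 - 1*(-2)³)*I = (-2 - 2 - 1*(-8))*I = (-2 - 2 + 8)*I = 4*I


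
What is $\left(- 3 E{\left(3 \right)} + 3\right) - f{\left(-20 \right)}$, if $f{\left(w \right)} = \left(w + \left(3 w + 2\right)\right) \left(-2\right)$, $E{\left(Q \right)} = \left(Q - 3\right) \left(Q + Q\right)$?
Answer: $-153$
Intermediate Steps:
$E{\left(Q \right)} = 2 Q \left(-3 + Q\right)$ ($E{\left(Q \right)} = \left(-3 + Q\right) 2 Q = 2 Q \left(-3 + Q\right)$)
$f{\left(w \right)} = -4 - 8 w$ ($f{\left(w \right)} = \left(w + \left(2 + 3 w\right)\right) \left(-2\right) = \left(2 + 4 w\right) \left(-2\right) = -4 - 8 w$)
$\left(- 3 E{\left(3 \right)} + 3\right) - f{\left(-20 \right)} = \left(- 3 \cdot 2 \cdot 3 \left(-3 + 3\right) + 3\right) - \left(-4 - -160\right) = \left(- 3 \cdot 2 \cdot 3 \cdot 0 + 3\right) - \left(-4 + 160\right) = \left(\left(-3\right) 0 + 3\right) - 156 = \left(0 + 3\right) - 156 = 3 - 156 = -153$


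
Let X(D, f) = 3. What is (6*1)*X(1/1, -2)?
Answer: 18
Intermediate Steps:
(6*1)*X(1/1, -2) = (6*1)*3 = 6*3 = 18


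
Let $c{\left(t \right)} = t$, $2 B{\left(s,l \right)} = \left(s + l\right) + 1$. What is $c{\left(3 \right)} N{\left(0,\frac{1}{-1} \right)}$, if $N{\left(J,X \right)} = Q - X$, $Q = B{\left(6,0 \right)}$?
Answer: $\frac{27}{2} \approx 13.5$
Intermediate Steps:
$B{\left(s,l \right)} = \frac{1}{2} + \frac{l}{2} + \frac{s}{2}$ ($B{\left(s,l \right)} = \frac{\left(s + l\right) + 1}{2} = \frac{\left(l + s\right) + 1}{2} = \frac{1 + l + s}{2} = \frac{1}{2} + \frac{l}{2} + \frac{s}{2}$)
$Q = \frac{7}{2}$ ($Q = \frac{1}{2} + \frac{1}{2} \cdot 0 + \frac{1}{2} \cdot 6 = \frac{1}{2} + 0 + 3 = \frac{7}{2} \approx 3.5$)
$N{\left(J,X \right)} = \frac{7}{2} - X$
$c{\left(3 \right)} N{\left(0,\frac{1}{-1} \right)} = 3 \left(\frac{7}{2} - \frac{1}{-1}\right) = 3 \left(\frac{7}{2} - -1\right) = 3 \left(\frac{7}{2} + 1\right) = 3 \cdot \frac{9}{2} = \frac{27}{2}$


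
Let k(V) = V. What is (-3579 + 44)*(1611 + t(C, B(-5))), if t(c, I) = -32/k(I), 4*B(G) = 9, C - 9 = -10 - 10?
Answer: -50801485/9 ≈ -5.6446e+6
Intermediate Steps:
C = -11 (C = 9 + (-10 - 10) = 9 - 20 = -11)
B(G) = 9/4 (B(G) = (¼)*9 = 9/4)
t(c, I) = -32/I
(-3579 + 44)*(1611 + t(C, B(-5))) = (-3579 + 44)*(1611 - 32/9/4) = -3535*(1611 - 32*4/9) = -3535*(1611 - 128/9) = -3535*14371/9 = -50801485/9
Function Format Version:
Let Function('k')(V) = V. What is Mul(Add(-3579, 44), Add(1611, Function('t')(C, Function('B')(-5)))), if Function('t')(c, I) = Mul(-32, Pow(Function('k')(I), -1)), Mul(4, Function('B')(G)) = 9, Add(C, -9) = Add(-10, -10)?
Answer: Rational(-50801485, 9) ≈ -5.6446e+6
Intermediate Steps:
C = -11 (C = Add(9, Add(-10, -10)) = Add(9, -20) = -11)
Function('B')(G) = Rational(9, 4) (Function('B')(G) = Mul(Rational(1, 4), 9) = Rational(9, 4))
Function('t')(c, I) = Mul(-32, Pow(I, -1))
Mul(Add(-3579, 44), Add(1611, Function('t')(C, Function('B')(-5)))) = Mul(Add(-3579, 44), Add(1611, Mul(-32, Pow(Rational(9, 4), -1)))) = Mul(-3535, Add(1611, Mul(-32, Rational(4, 9)))) = Mul(-3535, Add(1611, Rational(-128, 9))) = Mul(-3535, Rational(14371, 9)) = Rational(-50801485, 9)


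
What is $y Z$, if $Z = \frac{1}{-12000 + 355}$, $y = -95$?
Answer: $\frac{19}{2329} \approx 0.008158$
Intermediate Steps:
$Z = - \frac{1}{11645}$ ($Z = \frac{1}{-11645} = - \frac{1}{11645} \approx -8.5874 \cdot 10^{-5}$)
$y Z = \left(-95\right) \left(- \frac{1}{11645}\right) = \frac{19}{2329}$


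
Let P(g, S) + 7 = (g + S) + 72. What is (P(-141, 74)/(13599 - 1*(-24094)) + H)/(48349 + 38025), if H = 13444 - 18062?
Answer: -87033138/1627847591 ≈ -0.053465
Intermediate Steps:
P(g, S) = 65 + S + g (P(g, S) = -7 + ((g + S) + 72) = -7 + ((S + g) + 72) = -7 + (72 + S + g) = 65 + S + g)
H = -4618
(P(-141, 74)/(13599 - 1*(-24094)) + H)/(48349 + 38025) = ((65 + 74 - 141)/(13599 - 1*(-24094)) - 4618)/(48349 + 38025) = (-2/(13599 + 24094) - 4618)/86374 = (-2/37693 - 4618)*(1/86374) = -174066276/37693*1/86374 = -87033138/1627847591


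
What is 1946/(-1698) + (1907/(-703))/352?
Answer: -242393731/210090144 ≈ -1.1538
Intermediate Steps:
1946/(-1698) + (1907/(-703))/352 = 1946*(-1/1698) + (1907*(-1/703))*(1/352) = -973/849 - 1907/703*1/352 = -973/849 - 1907/247456 = -242393731/210090144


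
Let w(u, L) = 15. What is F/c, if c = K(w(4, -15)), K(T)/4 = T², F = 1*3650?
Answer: 73/18 ≈ 4.0556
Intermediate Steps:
F = 3650
K(T) = 4*T²
c = 900 (c = 4*15² = 4*225 = 900)
F/c = 3650/900 = 3650*(1/900) = 73/18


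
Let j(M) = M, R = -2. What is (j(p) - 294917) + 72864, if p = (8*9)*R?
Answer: -222197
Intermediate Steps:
p = -144 (p = (8*9)*(-2) = 72*(-2) = -144)
(j(p) - 294917) + 72864 = (-144 - 294917) + 72864 = -295061 + 72864 = -222197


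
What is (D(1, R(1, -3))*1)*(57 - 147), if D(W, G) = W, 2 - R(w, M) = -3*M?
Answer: -90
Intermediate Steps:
R(w, M) = 2 + 3*M (R(w, M) = 2 - (-3)*M = 2 + 3*M)
(D(1, R(1, -3))*1)*(57 - 147) = (1*1)*(57 - 147) = 1*(-90) = -90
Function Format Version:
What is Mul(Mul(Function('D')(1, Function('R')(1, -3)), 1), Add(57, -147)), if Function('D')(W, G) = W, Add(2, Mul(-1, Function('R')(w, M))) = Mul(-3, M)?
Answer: -90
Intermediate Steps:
Function('R')(w, M) = Add(2, Mul(3, M)) (Function('R')(w, M) = Add(2, Mul(-1, Mul(-3, M))) = Add(2, Mul(3, M)))
Mul(Mul(Function('D')(1, Function('R')(1, -3)), 1), Add(57, -147)) = Mul(Mul(1, 1), Add(57, -147)) = Mul(1, -90) = -90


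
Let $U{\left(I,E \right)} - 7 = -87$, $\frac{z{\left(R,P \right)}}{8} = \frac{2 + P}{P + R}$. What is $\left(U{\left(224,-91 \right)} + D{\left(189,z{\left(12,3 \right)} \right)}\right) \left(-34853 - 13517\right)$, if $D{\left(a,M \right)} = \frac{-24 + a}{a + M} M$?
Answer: $\frac{86446864}{23} \approx 3.7586 \cdot 10^{6}$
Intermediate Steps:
$z{\left(R,P \right)} = \frac{8 \left(2 + P\right)}{P + R}$ ($z{\left(R,P \right)} = 8 \frac{2 + P}{P + R} = \frac{8 \left(2 + P\right)}{P + R}$)
$U{\left(I,E \right)} = -80$ ($U{\left(I,E \right)} = 7 - 87 = -80$)
$D{\left(a,M \right)} = \frac{M \left(-24 + a\right)}{M + a}$ ($D{\left(a,M \right)} = \frac{-24 + a}{M + a} M = \frac{M \left(-24 + a\right)}{M + a}$)
$\left(U{\left(224,-91 \right)} + D{\left(189,z{\left(12,3 \right)} \right)}\right) \left(-34853 - 13517\right) = \left(-80 + \frac{\frac{8 \left(2 + 3\right)}{3 + 12} \left(-24 + 189\right)}{\frac{8 \left(2 + 3\right)}{3 + 12} + 189}\right) \left(-34853 - 13517\right) = \left(-80 + 8 \cdot \frac{1}{15} \cdot 5 \frac{1}{8 \cdot \frac{1}{15} \cdot 5 + 189} \cdot 165\right) \left(-48370\right) = \left(-80 + \frac{8}{3} \frac{1}{\frac{8}{3} + 189} \cdot 165\right) \left(-48370\right) = \left(-80 + \frac{8}{3} \frac{1}{\frac{575}{3}} \cdot 165\right) \left(-48370\right) = \left(-80 + \frac{8}{3} \cdot \frac{3}{575} \cdot 165\right) \left(-48370\right) = \left(-80 + \frac{264}{115}\right) \left(-48370\right) = \left(- \frac{8936}{115}\right) \left(-48370\right) = \frac{86446864}{23}$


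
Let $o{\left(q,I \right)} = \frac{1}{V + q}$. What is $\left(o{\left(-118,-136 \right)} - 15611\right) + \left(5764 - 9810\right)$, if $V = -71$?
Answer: $- \frac{3715174}{189} \approx -19657.0$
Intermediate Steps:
$o{\left(q,I \right)} = \frac{1}{-71 + q}$
$\left(o{\left(-118,-136 \right)} - 15611\right) + \left(5764 - 9810\right) = \left(\frac{1}{-71 - 118} - 15611\right) + \left(5764 - 9810\right) = \left(\frac{1}{-189} - 15611\right) + \left(5764 - 9810\right) = \left(- \frac{1}{189} - 15611\right) - 4046 = - \frac{2950480}{189} - 4046 = - \frac{3715174}{189}$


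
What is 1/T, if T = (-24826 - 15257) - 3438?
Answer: -1/43521 ≈ -2.2977e-5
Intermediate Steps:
T = -43521 (T = -40083 - 3438 = -43521)
1/T = 1/(-43521) = -1/43521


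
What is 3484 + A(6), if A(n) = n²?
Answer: 3520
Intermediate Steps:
3484 + A(6) = 3484 + 6² = 3484 + 36 = 3520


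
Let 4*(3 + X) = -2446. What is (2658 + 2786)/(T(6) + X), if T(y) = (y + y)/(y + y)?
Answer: -10888/1227 ≈ -8.8737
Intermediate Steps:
X = -1229/2 (X = -3 + (¼)*(-2446) = -3 - 1223/2 = -1229/2 ≈ -614.50)
T(y) = 1 (T(y) = (2*y)/((2*y)) = (2*y)*(1/(2*y)) = 1)
(2658 + 2786)/(T(6) + X) = (2658 + 2786)/(1 - 1229/2) = 5444/(-1227/2) = 5444*(-2/1227) = -10888/1227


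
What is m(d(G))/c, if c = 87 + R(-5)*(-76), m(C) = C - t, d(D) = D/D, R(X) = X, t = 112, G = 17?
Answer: -111/467 ≈ -0.23769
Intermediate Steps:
d(D) = 1
m(C) = -112 + C (m(C) = C - 1*112 = C - 112 = -112 + C)
c = 467 (c = 87 - 5*(-76) = 87 + 380 = 467)
m(d(G))/c = (-112 + 1)/467 = -111*1/467 = -111/467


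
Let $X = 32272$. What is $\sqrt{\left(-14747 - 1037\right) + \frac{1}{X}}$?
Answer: $\frac{i \sqrt{1027421975199}}{8068} \approx 125.63 i$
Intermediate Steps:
$\sqrt{\left(-14747 - 1037\right) + \frac{1}{X}} = \sqrt{\left(-14747 - 1037\right) + \frac{1}{32272}} = \sqrt{-15784 + \frac{1}{32272}} = \sqrt{- \frac{509381247}{32272}} = \frac{i \sqrt{1027421975199}}{8068}$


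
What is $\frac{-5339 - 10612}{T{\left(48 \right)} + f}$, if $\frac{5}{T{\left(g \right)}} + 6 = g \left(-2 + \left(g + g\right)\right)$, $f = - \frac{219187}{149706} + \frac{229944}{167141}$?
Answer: $\frac{11528603605948221}{63065880373} \approx 1.828 \cdot 10^{5}$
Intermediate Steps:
$f = - \frac{170087531}{1924770042}$ ($f = \left(-219187\right) \frac{1}{149706} + 229944 \cdot \frac{1}{167141} = - \frac{219187}{149706} + \frac{17688}{12857} = - \frac{170087531}{1924770042} \approx -0.088368$)
$T{\left(g \right)} = \frac{5}{-6 + g \left(-2 + 2 g\right)}$ ($T{\left(g \right)} = \frac{5}{-6 + g \left(-2 + \left(g + g\right)\right)} = \frac{5}{-6 + g \left(-2 + 2 g\right)}$)
$\frac{-5339 - 10612}{T{\left(48 \right)} + f} = \frac{-5339 - 10612}{\frac{5}{2 \left(-3 + 48^{2} - 48\right)} - \frac{170087531}{1924770042}} = - \frac{15951}{\frac{5}{2 \left(-3 + 2304 - 48\right)} - \frac{170087531}{1924770042}} = - \frac{15951}{\frac{5}{2 \cdot 2253} - \frac{170087531}{1924770042}} = - \frac{15951}{\frac{5}{2} \cdot \frac{1}{2253} - \frac{170087531}{1924770042}} = - \frac{15951}{\frac{5}{4506} - \frac{170087531}{1924770042}} = - \frac{15951}{- \frac{63065880373}{722751150771}} = \left(-15951\right) \left(- \frac{722751150771}{63065880373}\right) = \frac{11528603605948221}{63065880373}$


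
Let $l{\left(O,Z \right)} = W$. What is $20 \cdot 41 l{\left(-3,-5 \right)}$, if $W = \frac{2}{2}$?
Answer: $820$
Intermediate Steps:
$W = 1$ ($W = 2 \cdot \frac{1}{2} = 1$)
$l{\left(O,Z \right)} = 1$
$20 \cdot 41 l{\left(-3,-5 \right)} = 20 \cdot 41 \cdot 1 = 820 \cdot 1 = 820$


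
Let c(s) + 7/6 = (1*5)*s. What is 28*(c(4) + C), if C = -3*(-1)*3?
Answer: 2338/3 ≈ 779.33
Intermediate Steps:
C = 9 (C = 3*3 = 9)
c(s) = -7/6 + 5*s (c(s) = -7/6 + (1*5)*s = -7/6 + 5*s)
28*(c(4) + C) = 28*((-7/6 + 5*4) + 9) = 28*((-7/6 + 20) + 9) = 28*(113/6 + 9) = 28*(167/6) = 2338/3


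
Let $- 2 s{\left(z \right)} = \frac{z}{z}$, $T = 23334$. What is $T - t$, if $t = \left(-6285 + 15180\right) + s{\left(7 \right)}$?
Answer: $\frac{28879}{2} \approx 14440.0$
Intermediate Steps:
$s{\left(z \right)} = - \frac{1}{2}$ ($s{\left(z \right)} = - \frac{z \frac{1}{z}}{2} = \left(- \frac{1}{2}\right) 1 = - \frac{1}{2}$)
$t = \frac{17789}{2}$ ($t = \left(-6285 + 15180\right) - \frac{1}{2} = 8895 - \frac{1}{2} = \frac{17789}{2} \approx 8894.5$)
$T - t = 23334 - \frac{17789}{2} = \frac{28879}{2}$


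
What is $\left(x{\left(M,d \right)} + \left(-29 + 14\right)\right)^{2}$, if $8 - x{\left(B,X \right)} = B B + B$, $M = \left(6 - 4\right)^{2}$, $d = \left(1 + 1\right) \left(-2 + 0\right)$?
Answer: $729$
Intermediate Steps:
$d = -4$ ($d = 2 \left(-2\right) = -4$)
$M = 4$ ($M = 2^{2} = 4$)
$x{\left(B,X \right)} = 8 - B - B^{2}$ ($x{\left(B,X \right)} = 8 - \left(B B + B\right) = 8 - \left(B^{2} + B\right) = 8 - \left(B + B^{2}\right) = 8 - B - B^{2}$)
$\left(x{\left(M,d \right)} + \left(-29 + 14\right)\right)^{2} = \left(\left(8 - 4 - 4^{2}\right) + \left(-29 + 14\right)\right)^{2} = \left(\left(8 - 4 - 16\right) - 15\right)^{2} = \left(-12 - 15\right)^{2} = \left(-27\right)^{2} = 729$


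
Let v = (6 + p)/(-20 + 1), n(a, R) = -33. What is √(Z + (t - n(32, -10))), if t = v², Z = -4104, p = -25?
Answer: I*√4070 ≈ 63.797*I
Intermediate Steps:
v = 1 (v = (6 - 25)/(-20 + 1) = -19/(-19) = -19*(-1/19) = 1)
t = 1 (t = 1² = 1)
√(Z + (t - n(32, -10))) = √(-4104 + (1 - 1*(-33))) = √(-4104 + (1 + 33)) = √(-4104 + 34) = √(-4070) = I*√4070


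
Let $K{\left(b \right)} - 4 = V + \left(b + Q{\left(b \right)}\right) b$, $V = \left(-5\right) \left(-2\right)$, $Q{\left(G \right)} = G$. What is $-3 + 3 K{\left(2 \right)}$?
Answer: $63$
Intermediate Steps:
$V = 10$
$K{\left(b \right)} = 14 + 2 b^{2}$ ($K{\left(b \right)} = 4 + \left(10 + \left(b + b\right) b\right) = 4 + \left(10 + 2 b b\right) = 4 + \left(10 + 2 b^{2}\right) = 14 + 2 b^{2}$)
$-3 + 3 K{\left(2 \right)} = -3 + 3 \left(14 + 2 \cdot 2^{2}\right) = -3 + 3 \left(14 + 2 \cdot 4\right) = -3 + 3 \left(14 + 8\right) = -3 + 3 \cdot 22 = -3 + 66 = 63$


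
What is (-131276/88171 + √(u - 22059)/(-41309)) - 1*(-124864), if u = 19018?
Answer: 297547364/2383 - I*√3041/41309 ≈ 1.2486e+5 - 0.0013349*I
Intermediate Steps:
(-131276/88171 + √(u - 22059)/(-41309)) - 1*(-124864) = (-131276/88171 + √(19018 - 22059)/(-41309)) - 1*(-124864) = (-131276*1/88171 + √(-3041)*(-1/41309)) + 124864 = (-3548/2383 + (I*√3041)*(-1/41309)) + 124864 = (-3548/2383 - I*√3041/41309) + 124864 = 297547364/2383 - I*√3041/41309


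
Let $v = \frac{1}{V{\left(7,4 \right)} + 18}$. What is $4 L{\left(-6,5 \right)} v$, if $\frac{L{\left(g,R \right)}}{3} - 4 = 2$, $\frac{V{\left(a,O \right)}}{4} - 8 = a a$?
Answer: $\frac{12}{41} \approx 0.29268$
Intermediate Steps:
$V{\left(a,O \right)} = 32 + 4 a^{2}$ ($V{\left(a,O \right)} = 32 + 4 a a = 32 + 4 a^{2}$)
$v = \frac{1}{246}$ ($v = \frac{1}{\left(32 + 4 \cdot 7^{2}\right) + 18} = \frac{1}{\left(32 + 4 \cdot 49\right) + 18} = \frac{1}{\left(32 + 196\right) + 18} = \frac{1}{228 + 18} = \frac{1}{246} \approx 0.004065$)
$L{\left(g,R \right)} = 18$ ($L{\left(g,R \right)} = 12 + 3 \cdot 2 = 12 + 6 = 18$)
$4 L{\left(-6,5 \right)} v = 4 \cdot 18 \cdot \frac{1}{246} = 72 \cdot \frac{1}{246} = \frac{12}{41}$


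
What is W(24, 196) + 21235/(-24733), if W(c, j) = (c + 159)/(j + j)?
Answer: -3797981/9695336 ≈ -0.39173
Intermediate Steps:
W(c, j) = (159 + c)/(2*j) (W(c, j) = (159 + c)/((2*j)) = (159 + c)*(1/(2*j)) = (159 + c)/(2*j))
W(24, 196) + 21235/(-24733) = (1/2)*(159 + 24)/196 + 21235/(-24733) = (1/2)*(1/196)*183 + 21235*(-1/24733) = 183/392 - 21235/24733 = -3797981/9695336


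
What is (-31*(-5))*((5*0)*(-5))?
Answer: 0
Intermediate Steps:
(-31*(-5))*((5*0)*(-5)) = 155*(0*(-5)) = 155*0 = 0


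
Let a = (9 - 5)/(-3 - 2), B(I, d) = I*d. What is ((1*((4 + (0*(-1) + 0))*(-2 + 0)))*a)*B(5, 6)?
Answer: 192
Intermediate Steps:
a = -⅘ (a = 4/(-5) = 4*(-⅕) = -⅘ ≈ -0.80000)
((1*((4 + (0*(-1) + 0))*(-2 + 0)))*a)*B(5, 6) = ((1*((4 + (0*(-1) + 0))*(-2 + 0)))*(-⅘))*(5*6) = ((1*((4 + (0 + 0))*(-2)))*(-⅘))*30 = ((1*((4 + 0)*(-2)))*(-⅘))*30 = ((1*(4*(-2)))*(-⅘))*30 = ((1*(-8))*(-⅘))*30 = -8*(-⅘)*30 = (32/5)*30 = 192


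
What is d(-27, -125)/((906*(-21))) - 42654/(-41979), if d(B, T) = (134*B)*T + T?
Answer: -865153351/38032974 ≈ -22.747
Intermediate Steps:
d(B, T) = T + 134*B*T (d(B, T) = 134*B*T + T = T + 134*B*T)
d(-27, -125)/((906*(-21))) - 42654/(-41979) = (-125*(1 + 134*(-27)))/((906*(-21))) - 42654/(-41979) = -125*(1 - 3618)/(-19026) - 42654*(-1/41979) = -125*(-3617)*(-1/19026) + 14218/13993 = 452125*(-1/19026) + 14218/13993 = -452125/19026 + 14218/13993 = -865153351/38032974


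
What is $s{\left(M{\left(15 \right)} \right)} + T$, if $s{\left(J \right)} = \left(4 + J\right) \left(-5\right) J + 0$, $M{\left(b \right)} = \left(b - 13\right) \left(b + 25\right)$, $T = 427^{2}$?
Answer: $148729$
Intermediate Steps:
$T = 182329$
$M{\left(b \right)} = \left(-13 + b\right) \left(25 + b\right)$
$s{\left(J \right)} = J \left(-20 - 5 J\right)$ ($s{\left(J \right)} = \left(-20 - 5 J\right) J + 0 = J \left(-20 - 5 J\right) + 0 = J \left(-20 - 5 J\right)$)
$s{\left(M{\left(15 \right)} \right)} + T = - 5 \left(-325 + 15^{2} + 12 \cdot 15\right) \left(4 + \left(-325 + 15^{2} + 12 \cdot 15\right)\right) + 182329 = - 5 \left(-325 + 225 + 180\right) \left(4 + \left(-325 + 225 + 180\right)\right) + 182329 = \left(-5\right) 80 \left(4 + 80\right) + 182329 = \left(-5\right) 80 \cdot 84 + 182329 = -33600 + 182329 = 148729$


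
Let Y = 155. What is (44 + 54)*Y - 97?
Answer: 15093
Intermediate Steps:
(44 + 54)*Y - 97 = (44 + 54)*155 - 97 = 98*155 - 97 = 15190 - 97 = 15093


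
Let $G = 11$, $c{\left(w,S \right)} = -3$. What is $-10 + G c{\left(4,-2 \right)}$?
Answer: $-43$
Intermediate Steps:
$-10 + G c{\left(4,-2 \right)} = -10 + 11 \left(-3\right) = -10 - 33 = -43$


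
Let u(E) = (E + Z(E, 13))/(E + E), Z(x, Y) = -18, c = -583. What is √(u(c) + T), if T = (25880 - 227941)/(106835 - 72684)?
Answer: 5*I*√342577403506910/39820066 ≈ 2.3241*I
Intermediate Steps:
u(E) = (-18 + E)/(2*E) (u(E) = (E - 18)/(E + E) = (-18 + E)/((2*E)) = (-18 + E)*(1/(2*E)) = (-18 + E)/(2*E))
T = -202061/34151 ≈ -5.9167
√(u(c) + T) = √((½)*(-18 - 583)/(-583) - 202061/34151) = √((½)*(-1/583)*(-601) - 202061/34151) = √(601/1166 - 202061/34151) = √(-215078375/39820066) = 5*I*√342577403506910/39820066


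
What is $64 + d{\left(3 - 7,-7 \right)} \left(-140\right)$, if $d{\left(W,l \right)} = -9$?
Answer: $1324$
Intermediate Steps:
$64 + d{\left(3 - 7,-7 \right)} \left(-140\right) = 64 - -1260 = 64 + 1260 = 1324$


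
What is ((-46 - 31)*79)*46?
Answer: -279818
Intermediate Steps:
((-46 - 31)*79)*46 = -77*79*46 = -6083*46 = -279818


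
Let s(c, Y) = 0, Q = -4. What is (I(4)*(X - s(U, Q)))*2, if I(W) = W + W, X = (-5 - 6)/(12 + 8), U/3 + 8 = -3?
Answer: -44/5 ≈ -8.8000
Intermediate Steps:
U = -33 (U = -24 + 3*(-3) = -24 - 9 = -33)
X = -11/20 ≈ -0.55000
I(W) = 2*W
(I(4)*(X - s(U, Q)))*2 = ((2*4)*(-11/20 - 1*0))*2 = (8*(-11/20 + 0))*2 = (8*(-11/20))*2 = -22/5*2 = -44/5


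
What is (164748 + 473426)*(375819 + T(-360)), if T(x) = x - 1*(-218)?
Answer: 239747293798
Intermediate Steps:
T(x) = 218 + x (T(x) = x + 218 = 218 + x)
(164748 + 473426)*(375819 + T(-360)) = (164748 + 473426)*(375819 + (218 - 360)) = 638174*(375819 - 142) = 638174*375677 = 239747293798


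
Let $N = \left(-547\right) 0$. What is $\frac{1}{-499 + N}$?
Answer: $- \frac{1}{499} \approx -0.002004$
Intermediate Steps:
$N = 0$
$\frac{1}{-499 + N} = \frac{1}{-499 + 0} = \frac{1}{-499} = - \frac{1}{499}$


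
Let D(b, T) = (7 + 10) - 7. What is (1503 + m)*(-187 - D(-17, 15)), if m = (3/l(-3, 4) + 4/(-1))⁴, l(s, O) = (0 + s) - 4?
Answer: -892848128/2401 ≈ -3.7187e+5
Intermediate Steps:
l(s, O) = -4 + s (l(s, O) = s - 4 = -4 + s)
D(b, T) = 10 (D(b, T) = 17 - 7 = 10)
m = 923521/2401 (m = (3/(-4 - 3) + 4/(-1))⁴ = (3/(-7) + 4*(-1))⁴ = (3*(-⅐) - 4)⁴ = (-3/7 - 4)⁴ = (-31/7)⁴ = 923521/2401 ≈ 384.64)
(1503 + m)*(-187 - D(-17, 15)) = (1503 + 923521/2401)*(-187 - 1*10) = 4532224*(-187 - 10)/2401 = (4532224/2401)*(-197) = -892848128/2401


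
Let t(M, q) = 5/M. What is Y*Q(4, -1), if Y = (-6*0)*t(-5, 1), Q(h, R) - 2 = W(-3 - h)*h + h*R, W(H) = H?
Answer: 0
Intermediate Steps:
Q(h, R) = 2 + R*h + h*(-3 - h) (Q(h, R) = 2 + ((-3 - h)*h + h*R) = 2 + (h*(-3 - h) + R*h) = 2 + (R*h + h*(-3 - h)) = 2 + R*h + h*(-3 - h))
Y = 0 (Y = (-6*0)*(5/(-5)) = 0*(5*(-⅕)) = 0*(-1) = 0)
Y*Q(4, -1) = 0*(2 - 1*4 - 1*4*(3 + 4)) = 0*(2 - 4 - 1*4*7) = 0*(2 - 4 - 28) = 0*(-30) = 0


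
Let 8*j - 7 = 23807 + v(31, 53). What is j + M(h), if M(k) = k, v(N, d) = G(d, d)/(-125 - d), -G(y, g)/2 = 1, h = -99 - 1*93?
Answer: 1982743/712 ≈ 2784.8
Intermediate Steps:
h = -192 (h = -99 - 93 = -192)
G(y, g) = -2 (G(y, g) = -2*1 = -2)
v(N, d) = -2/(-125 - d)
j = 2119447/712 (j = 7/8 + (23807 + 2/(125 + 53))/8 = 7/8 + (23807 + 2/178)/8 = 7/8 + (23807 + 2*(1/178))/8 = 7/8 + (23807 + 1/89)/8 = 7/8 + (⅛)*(2118824/89) = 7/8 + 264853/89 = 2119447/712 ≈ 2976.8)
j + M(h) = 2119447/712 - 192 = 1982743/712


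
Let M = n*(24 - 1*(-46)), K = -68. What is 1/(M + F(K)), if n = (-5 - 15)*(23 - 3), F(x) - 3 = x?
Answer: -1/28065 ≈ -3.5632e-5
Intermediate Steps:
F(x) = 3 + x
n = -400 (n = -20*20 = -400)
M = -28000 (M = -400*(24 - 1*(-46)) = -400*(24 + 46) = -400*70 = -28000)
1/(M + F(K)) = 1/(-28000 + (3 - 68)) = 1/(-28000 - 65) = 1/(-28065) = -1/28065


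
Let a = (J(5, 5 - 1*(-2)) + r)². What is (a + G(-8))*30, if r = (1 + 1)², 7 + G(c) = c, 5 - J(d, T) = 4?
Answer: 300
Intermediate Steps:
J(d, T) = 1 (J(d, T) = 5 - 1*4 = 5 - 4 = 1)
G(c) = -7 + c
r = 4 (r = 2² = 4)
a = 25 (a = (1 + 4)² = 5² = 25)
(a + G(-8))*30 = (25 + (-7 - 8))*30 = (25 - 15)*30 = 10*30 = 300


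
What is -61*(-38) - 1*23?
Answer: 2295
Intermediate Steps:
-61*(-38) - 1*23 = 2318 - 23 = 2295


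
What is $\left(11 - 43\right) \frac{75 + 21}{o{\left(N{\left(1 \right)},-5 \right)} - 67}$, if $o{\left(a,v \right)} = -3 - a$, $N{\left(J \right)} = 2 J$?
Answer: $\frac{128}{3} \approx 42.667$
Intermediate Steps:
$\left(11 - 43\right) \frac{75 + 21}{o{\left(N{\left(1 \right)},-5 \right)} - 67} = \left(11 - 43\right) \frac{75 + 21}{\left(-3 - 2 \cdot 1\right) - 67} = - 32 \frac{96}{\left(-3 - 2\right) - 67} = - 32 \frac{96}{-5 - 67} = - 32 \frac{96}{-72} = - 32 \cdot 96 \left(- \frac{1}{72}\right) = \left(-32\right) \left(- \frac{4}{3}\right) = \frac{128}{3}$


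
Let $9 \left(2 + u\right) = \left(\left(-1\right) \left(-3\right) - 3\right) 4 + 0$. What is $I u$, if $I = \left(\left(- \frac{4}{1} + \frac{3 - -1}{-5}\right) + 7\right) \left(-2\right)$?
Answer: $\frac{44}{5} \approx 8.8$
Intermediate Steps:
$I = - \frac{22}{5}$ ($I = \left(\left(\left(-4\right) 1 + \left(3 + 1\right) \left(- \frac{1}{5}\right)\right) + 7\right) \left(-2\right) = \left(\left(-4 + 4 \left(- \frac{1}{5}\right)\right) + 7\right) \left(-2\right) = \left(\left(-4 - \frac{4}{5}\right) + 7\right) \left(-2\right) = \left(- \frac{24}{5} + 7\right) \left(-2\right) = \frac{11}{5} \left(-2\right) = - \frac{22}{5} \approx -4.4$)
$u = -2$ ($u = -2 + \frac{\left(\left(-1\right) \left(-3\right) - 3\right) 4 + 0}{9} = -2 + \frac{\left(3 - 3\right) 4 + 0}{9} = -2 + \frac{0 \cdot 4 + 0}{9} = -2 + \frac{0 + 0}{9} = -2 + \frac{1}{9} \cdot 0 = -2 + 0 = -2$)
$I u = \left(- \frac{22}{5}\right) \left(-2\right) = \frac{44}{5}$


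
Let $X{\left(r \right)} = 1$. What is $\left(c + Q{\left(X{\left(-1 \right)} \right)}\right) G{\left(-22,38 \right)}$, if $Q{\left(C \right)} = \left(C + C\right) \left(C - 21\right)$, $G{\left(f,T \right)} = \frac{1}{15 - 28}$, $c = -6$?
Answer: $\frac{46}{13} \approx 3.5385$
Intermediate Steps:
$G{\left(f,T \right)} = - \frac{1}{13}$ ($G{\left(f,T \right)} = \frac{1}{-13} = - \frac{1}{13}$)
$Q{\left(C \right)} = 2 C \left(-21 + C\right)$
$\left(c + Q{\left(X{\left(-1 \right)} \right)}\right) G{\left(-22,38 \right)} = \left(-6 + 2 \cdot 1 \left(-21 + 1\right)\right) \left(- \frac{1}{13}\right) = \left(-6 + 2 \cdot 1 \left(-20\right)\right) \left(- \frac{1}{13}\right) = \left(-6 - 40\right) \left(- \frac{1}{13}\right) = \left(-46\right) \left(- \frac{1}{13}\right) = \frac{46}{13}$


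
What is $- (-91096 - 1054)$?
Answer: $92150$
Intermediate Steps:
$- (-91096 - 1054) = \left(-1\right) \left(-92150\right) = 92150$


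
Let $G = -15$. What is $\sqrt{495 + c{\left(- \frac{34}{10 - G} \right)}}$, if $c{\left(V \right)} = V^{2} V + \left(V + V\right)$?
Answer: $\frac{\sqrt{7652571}}{125} \approx 22.131$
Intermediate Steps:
$c{\left(V \right)} = V^{3} + 2 V$
$\sqrt{495 + c{\left(- \frac{34}{10 - G} \right)}} = \sqrt{495 + - \frac{34}{10 - -15} \left(2 + \left(- \frac{34}{10 - -15}\right)^{2}\right)} = \sqrt{495 + - \frac{34}{10 + 15} \left(2 + \left(- \frac{34}{10 + 15}\right)^{2}\right)} = \sqrt{495 + - \frac{34}{25} \left(2 + \left(- \frac{34}{25}\right)^{2}\right)} = \sqrt{495 + \left(-34\right) \frac{1}{25} \left(2 + \left(\left(-34\right) \frac{1}{25}\right)^{2}\right)} = \sqrt{495 - \frac{34 \left(2 + \left(- \frac{34}{25}\right)^{2}\right)}{25}} = \sqrt{495 - \frac{34 \left(2 + \frac{1156}{625}\right)}{25}} = \sqrt{495 - \frac{81804}{15625}} = \sqrt{\frac{7652571}{15625}} = \frac{\sqrt{7652571}}{125}$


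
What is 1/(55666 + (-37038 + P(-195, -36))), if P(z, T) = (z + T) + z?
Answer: 1/18202 ≈ 5.4939e-5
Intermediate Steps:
P(z, T) = T + 2*z (P(z, T) = (T + z) + z = T + 2*z)
1/(55666 + (-37038 + P(-195, -36))) = 1/(55666 + (-37038 + (-36 + 2*(-195)))) = 1/(55666 + (-37038 + (-36 - 390))) = 1/(55666 + (-37038 - 426)) = 1/(55666 - 37464) = 1/18202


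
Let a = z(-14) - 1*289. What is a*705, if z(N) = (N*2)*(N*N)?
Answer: -4072785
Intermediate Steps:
z(N) = 2*N**3 (z(N) = (2*N)*N**2 = 2*N**3)
a = -5777 (a = 2*(-14)**3 - 1*289 = 2*(-2744) - 289 = -5488 - 289 = -5777)
a*705 = -5777*705 = -4072785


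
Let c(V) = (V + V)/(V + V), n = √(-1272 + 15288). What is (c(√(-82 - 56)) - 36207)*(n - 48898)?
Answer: 1770400988 - 289648*√219 ≈ 1.7661e+9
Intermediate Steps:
n = 8*√219 (n = √14016 = 8*√219 ≈ 118.39)
c(V) = 1 (c(V) = (2*V)/((2*V)) = (2*V)*(1/(2*V)) = 1)
(c(√(-82 - 56)) - 36207)*(n - 48898) = (1 - 36207)*(8*√219 - 48898) = -36206*(-48898 + 8*√219) = 1770400988 - 289648*√219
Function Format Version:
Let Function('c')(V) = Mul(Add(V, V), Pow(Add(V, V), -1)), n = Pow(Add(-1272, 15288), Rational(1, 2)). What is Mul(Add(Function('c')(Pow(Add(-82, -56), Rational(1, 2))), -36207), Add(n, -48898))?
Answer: Add(1770400988, Mul(-289648, Pow(219, Rational(1, 2)))) ≈ 1.7661e+9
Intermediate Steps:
n = Mul(8, Pow(219, Rational(1, 2))) (n = Pow(14016, Rational(1, 2)) = Mul(8, Pow(219, Rational(1, 2))) ≈ 118.39)
Function('c')(V) = 1 (Function('c')(V) = Mul(Mul(2, V), Pow(Mul(2, V), -1)) = Mul(Mul(2, V), Mul(Rational(1, 2), Pow(V, -1))) = 1)
Mul(Add(Function('c')(Pow(Add(-82, -56), Rational(1, 2))), -36207), Add(n, -48898)) = Mul(Add(1, -36207), Add(Mul(8, Pow(219, Rational(1, 2))), -48898)) = Mul(-36206, Add(-48898, Mul(8, Pow(219, Rational(1, 2))))) = Add(1770400988, Mul(-289648, Pow(219, Rational(1, 2))))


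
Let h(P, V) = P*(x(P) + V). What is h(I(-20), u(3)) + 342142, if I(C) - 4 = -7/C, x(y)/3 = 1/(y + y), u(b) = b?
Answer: 6843131/20 ≈ 3.4216e+5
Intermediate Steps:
x(y) = 3/(2*y) (x(y) = 3/(y + y) = 3/((2*y)) = 3*(1/(2*y)) = 3/(2*y))
I(C) = 4 - 7/C
h(P, V) = P*(V + 3/(2*P)) (h(P, V) = P*(3/(2*P) + V) = P*(V + 3/(2*P)))
h(I(-20), u(3)) + 342142 = (3/2 + (4 - 7/(-20))*3) + 342142 = (3/2 + (4 - 7*(-1/20))*3) + 342142 = (3/2 + (4 + 7/20)*3) + 342142 = (3/2 + (87/20)*3) + 342142 = (3/2 + 261/20) + 342142 = 291/20 + 342142 = 6843131/20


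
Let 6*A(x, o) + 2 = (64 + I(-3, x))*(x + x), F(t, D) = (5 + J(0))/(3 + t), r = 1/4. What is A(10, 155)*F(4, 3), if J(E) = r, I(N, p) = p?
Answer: 739/4 ≈ 184.75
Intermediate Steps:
r = ¼ ≈ 0.25000
J(E) = ¼
F(t, D) = 21/(4*(3 + t)) (F(t, D) = (5 + ¼)/(3 + t) = (21/4)/(3 + t) = 21/(4*(3 + t)))
A(x, o) = -⅓ + x*(64 + x)/3 (A(x, o) = -⅓ + ((64 + x)*(x + x))/6 = -⅓ + ((64 + x)*(2*x))/6 = -⅓ + (2*x*(64 + x))/6 = -⅓ + x*(64 + x)/3)
A(10, 155)*F(4, 3) = (-⅓ + (⅓)*10² + (64/3)*10)*(21/(4*(3 + 4))) = (-⅓ + (⅓)*100 + 640/3)*((21/4)/7) = (-⅓ + 100/3 + 640/3)*((21/4)*(⅐)) = (739/3)*(¾) = 739/4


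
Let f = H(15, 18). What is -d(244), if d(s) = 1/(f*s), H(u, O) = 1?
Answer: -1/244 ≈ -0.0040984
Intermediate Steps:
f = 1
d(s) = 1/s (d(s) = 1/(1*s) = 1/s)
-d(244) = -1/244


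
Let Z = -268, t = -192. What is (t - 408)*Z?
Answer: 160800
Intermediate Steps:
(t - 408)*Z = (-192 - 408)*(-268) = -600*(-268) = 160800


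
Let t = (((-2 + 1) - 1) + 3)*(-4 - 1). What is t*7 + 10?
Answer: -25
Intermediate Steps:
t = -5 (t = ((-1 - 1) + 3)*(-5) = (-2 + 3)*(-5) = 1*(-5) = -5)
t*7 + 10 = -5*7 + 10 = -35 + 10 = -25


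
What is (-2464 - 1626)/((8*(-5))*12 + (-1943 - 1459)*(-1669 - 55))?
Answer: -2045/2932284 ≈ -0.00069741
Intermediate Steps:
(-2464 - 1626)/((8*(-5))*12 + (-1943 - 1459)*(-1669 - 55)) = -4090/(-40*12 - 3402*(-1724)) = -4090/(-480 + 5865048) = -4090/5864568 = -4090*1/5864568 = -2045/2932284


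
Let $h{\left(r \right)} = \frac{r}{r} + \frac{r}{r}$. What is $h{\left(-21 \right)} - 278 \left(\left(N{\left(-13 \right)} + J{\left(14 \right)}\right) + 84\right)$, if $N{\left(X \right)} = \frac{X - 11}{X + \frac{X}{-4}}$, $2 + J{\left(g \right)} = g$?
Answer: $- \frac{355814}{13} \approx -27370.0$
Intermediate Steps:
$h{\left(r \right)} = 2$ ($h{\left(r \right)} = 1 + 1 = 2$)
$J{\left(g \right)} = -2 + g$
$N{\left(X \right)} = \frac{4 \left(-11 + X\right)}{3 X}$ ($N{\left(X \right)} = \frac{-11 + X}{X + X \left(- \frac{1}{4}\right)} = \frac{-11 + X}{X - \frac{X}{4}} = \frac{-11 + X}{\frac{3}{4} X} = \left(-11 + X\right) \frac{4}{3 X} = \frac{4 \left(-11 + X\right)}{3 X}$)
$h{\left(-21 \right)} - 278 \left(\left(N{\left(-13 \right)} + J{\left(14 \right)}\right) + 84\right) = 2 - 278 \left(\left(\frac{4 \left(-11 - 13\right)}{3 \left(-13\right)} + \left(-2 + 14\right)\right) + 84\right) = 2 - 278 \left(\left(\frac{4}{3} \left(- \frac{1}{13}\right) \left(-24\right) + 12\right) + 84\right) = 2 - 278 \left(\left(\frac{32}{13} + 12\right) + 84\right) = 2 - 278 \left(\frac{188}{13} + 84\right) = 2 - \frac{355840}{13} = - \frac{355814}{13}$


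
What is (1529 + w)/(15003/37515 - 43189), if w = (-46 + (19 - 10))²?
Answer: -18119745/270036722 ≈ -0.067101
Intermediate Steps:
w = 1369 (w = (-46 + 9)² = (-37)² = 1369)
(1529 + w)/(15003/37515 - 43189) = (1529 + 1369)/(15003/37515 - 43189) = 2898/(15003*(1/37515) - 43189) = 2898/(5001/12505 - 43189) = 2898/(-540073444/12505) = 2898*(-12505/540073444) = -18119745/270036722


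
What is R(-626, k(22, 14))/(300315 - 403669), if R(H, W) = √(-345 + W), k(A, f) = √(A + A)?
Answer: -I*√(345 - 2*√11)/103354 ≈ -0.00017798*I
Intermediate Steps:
k(A, f) = √2*√A (k(A, f) = √(2*A) = √2*√A)
R(-626, k(22, 14))/(300315 - 403669) = √(-345 + √2*√22)/(300315 - 403669) = √(-345 + 2*√11)/(-103354) = √(-345 + 2*√11)*(-1/103354) = -√(-345 + 2*√11)/103354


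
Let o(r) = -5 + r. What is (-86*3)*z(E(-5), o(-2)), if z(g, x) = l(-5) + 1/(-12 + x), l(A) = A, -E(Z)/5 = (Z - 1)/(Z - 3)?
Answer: 24768/19 ≈ 1303.6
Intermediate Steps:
E(Z) = -5*(-1 + Z)/(-3 + Z) (E(Z) = -5*(Z - 1)/(Z - 3) = -5*(-1 + Z)/(-3 + Z))
z(g, x) = -5 + 1/(-12 + x)
(-86*3)*z(E(-5), o(-2)) = (-86*3)*((61 - 5*(-5 - 2))/(-12 + (-5 - 2))) = -258*(61 - 5*(-7))/(-12 - 7) = -258*(61 + 35)/(-19) = -(-258)*96/19 = -258*(-96/19) = 24768/19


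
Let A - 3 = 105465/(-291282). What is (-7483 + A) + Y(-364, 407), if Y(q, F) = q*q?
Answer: 12138268349/97094 ≈ 1.2502e+5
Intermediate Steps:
Y(q, F) = q²
A = 256127/97094 (A = 3 + 105465/(-291282) = 3 + 105465*(-1/291282) = 3 - 35155/97094 = 256127/97094 ≈ 2.6379)
(-7483 + A) + Y(-364, 407) = (-7483 + 256127/97094) + (-364)² = -726298275/97094 + 132496 = 12138268349/97094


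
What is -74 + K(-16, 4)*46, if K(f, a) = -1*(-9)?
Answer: 340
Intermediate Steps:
K(f, a) = 9
-74 + K(-16, 4)*46 = -74 + 9*46 = -74 + 414 = 340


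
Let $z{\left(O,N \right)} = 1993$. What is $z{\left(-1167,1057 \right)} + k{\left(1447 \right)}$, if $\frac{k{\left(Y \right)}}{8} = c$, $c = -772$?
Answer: $-4183$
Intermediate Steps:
$k{\left(Y \right)} = -6176$ ($k{\left(Y \right)} = 8 \left(-772\right) = -6176$)
$z{\left(-1167,1057 \right)} + k{\left(1447 \right)} = 1993 - 6176 = -4183$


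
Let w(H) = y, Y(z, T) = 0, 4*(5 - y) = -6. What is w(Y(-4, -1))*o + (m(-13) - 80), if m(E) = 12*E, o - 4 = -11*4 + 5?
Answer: -927/2 ≈ -463.50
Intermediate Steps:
o = -35 (o = 4 + (-11*4 + 5) = 4 + (-44 + 5) = 4 - 39 = -35)
y = 13/2 (y = 5 - ¼*(-6) = 5 + 3/2 = 13/2 ≈ 6.5000)
w(H) = 13/2
w(Y(-4, -1))*o + (m(-13) - 80) = (13/2)*(-35) + (12*(-13) - 80) = -455/2 + (-156 - 80) = -455/2 - 236 = -927/2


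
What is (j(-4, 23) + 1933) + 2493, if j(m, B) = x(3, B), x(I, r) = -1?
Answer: 4425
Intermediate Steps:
j(m, B) = -1
(j(-4, 23) + 1933) + 2493 = (-1 + 1933) + 2493 = 1932 + 2493 = 4425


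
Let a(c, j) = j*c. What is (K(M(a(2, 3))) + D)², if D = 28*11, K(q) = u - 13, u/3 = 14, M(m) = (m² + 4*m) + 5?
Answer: 113569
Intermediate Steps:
a(c, j) = c*j
M(m) = 5 + m² + 4*m
u = 42 (u = 3*14 = 42)
K(q) = 29 (K(q) = 42 - 13 = 29)
D = 308
(K(M(a(2, 3))) + D)² = (29 + 308)² = 337² = 113569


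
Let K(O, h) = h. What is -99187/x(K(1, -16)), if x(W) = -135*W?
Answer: -99187/2160 ≈ -45.920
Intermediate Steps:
-99187/x(K(1, -16)) = -99187/((-135*(-16))) = -99187/2160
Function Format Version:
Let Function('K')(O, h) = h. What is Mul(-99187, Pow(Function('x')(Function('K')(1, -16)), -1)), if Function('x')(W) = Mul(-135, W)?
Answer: Rational(-99187, 2160) ≈ -45.920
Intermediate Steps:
Mul(-99187, Pow(Function('x')(Function('K')(1, -16)), -1)) = Mul(-99187, Pow(Mul(-135, -16), -1)) = Mul(-99187, Pow(2160, -1)) = Mul(-99187, Rational(1, 2160)) = Rational(-99187, 2160)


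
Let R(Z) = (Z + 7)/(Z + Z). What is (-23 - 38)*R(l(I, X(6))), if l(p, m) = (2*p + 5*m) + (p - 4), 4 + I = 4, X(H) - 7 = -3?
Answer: -1403/32 ≈ -43.844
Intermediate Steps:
X(H) = 4 (X(H) = 7 - 3 = 4)
I = 0 (I = -4 + 4 = 0)
l(p, m) = -4 + 3*p + 5*m (l(p, m) = (2*p + 5*m) + (-4 + p) = -4 + 3*p + 5*m)
R(Z) = (7 + Z)/(2*Z) (R(Z) = (7 + Z)/((2*Z)) = (7 + Z)*(1/(2*Z)) = (7 + Z)/(2*Z))
(-23 - 38)*R(l(I, X(6))) = (-23 - 38)*((7 + (-4 + 3*0 + 5*4))/(2*(-4 + 3*0 + 5*4))) = -61*(7 + (-4 + 0 + 20))/(2*(-4 + 0 + 20)) = -61*(7 + 16)/(2*16) = -61*23/(2*16) = -61*23/32 = -1403/32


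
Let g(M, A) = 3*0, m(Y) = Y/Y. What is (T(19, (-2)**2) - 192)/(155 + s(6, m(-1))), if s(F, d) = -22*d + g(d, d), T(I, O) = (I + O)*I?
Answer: 35/19 ≈ 1.8421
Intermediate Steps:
m(Y) = 1
g(M, A) = 0
T(I, O) = I*(I + O)
s(F, d) = -22*d (s(F, d) = -22*d + 0 = -22*d)
(T(19, (-2)**2) - 192)/(155 + s(6, m(-1))) = (19*(19 + (-2)**2) - 192)/(155 - 22*1) = (19*(19 + 4) - 192)/(155 - 22) = (19*23 - 192)/133 = (437 - 192)*(1/133) = 245*(1/133) = 35/19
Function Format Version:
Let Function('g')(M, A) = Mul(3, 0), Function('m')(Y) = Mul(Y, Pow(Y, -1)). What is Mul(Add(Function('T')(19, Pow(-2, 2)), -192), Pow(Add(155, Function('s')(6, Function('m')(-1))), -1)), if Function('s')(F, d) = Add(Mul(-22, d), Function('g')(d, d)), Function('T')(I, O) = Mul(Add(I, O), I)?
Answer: Rational(35, 19) ≈ 1.8421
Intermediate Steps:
Function('m')(Y) = 1
Function('g')(M, A) = 0
Function('T')(I, O) = Mul(I, Add(I, O))
Function('s')(F, d) = Mul(-22, d) (Function('s')(F, d) = Add(Mul(-22, d), 0) = Mul(-22, d))
Mul(Add(Function('T')(19, Pow(-2, 2)), -192), Pow(Add(155, Function('s')(6, Function('m')(-1))), -1)) = Mul(Add(Mul(19, Add(19, Pow(-2, 2))), -192), Pow(Add(155, Mul(-22, 1)), -1)) = Mul(Add(Mul(19, Add(19, 4)), -192), Pow(Add(155, -22), -1)) = Mul(Add(Mul(19, 23), -192), Pow(133, -1)) = Mul(Add(437, -192), Rational(1, 133)) = Mul(245, Rational(1, 133)) = Rational(35, 19)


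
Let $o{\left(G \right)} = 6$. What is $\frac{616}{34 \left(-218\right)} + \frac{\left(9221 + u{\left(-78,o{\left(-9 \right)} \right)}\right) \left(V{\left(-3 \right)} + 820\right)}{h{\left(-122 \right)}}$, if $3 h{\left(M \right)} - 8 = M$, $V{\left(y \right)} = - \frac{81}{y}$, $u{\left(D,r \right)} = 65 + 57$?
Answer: $- \frac{14663760265}{70414} \approx -2.0825 \cdot 10^{5}$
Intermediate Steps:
$u{\left(D,r \right)} = 122$
$h{\left(M \right)} = \frac{8}{3} + \frac{M}{3}$
$\frac{616}{34 \left(-218\right)} + \frac{\left(9221 + u{\left(-78,o{\left(-9 \right)} \right)}\right) \left(V{\left(-3 \right)} + 820\right)}{h{\left(-122 \right)}} = \frac{616}{34 \left(-218\right)} + \frac{\left(9221 + 122\right) \left(- \frac{81}{-3} + 820\right)}{\frac{8}{3} + \frac{1}{3} \left(-122\right)} = \frac{616}{-7412} + \frac{9343 \left(\left(-81\right) \left(- \frac{1}{3}\right) + 820\right)}{\frac{8}{3} - \frac{122}{3}} = 616 \left(- \frac{1}{7412}\right) + \frac{9343 \left(27 + 820\right)}{-38} = - \frac{154}{1853} + 9343 \cdot 847 \left(- \frac{1}{38}\right) = - \frac{154}{1853} + 7913521 \left(- \frac{1}{38}\right) = - \frac{154}{1853} - \frac{7913521}{38} = - \frac{14663760265}{70414}$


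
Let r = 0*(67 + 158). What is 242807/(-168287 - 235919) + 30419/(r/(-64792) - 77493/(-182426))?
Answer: 2243007786330913/31323135558 ≈ 71609.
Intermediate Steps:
r = 0 (r = 0*225 = 0)
242807/(-168287 - 235919) + 30419/(r/(-64792) - 77493/(-182426)) = 242807/(-168287 - 235919) + 30419/(0/(-64792) - 77493/(-182426)) = 242807/(-404206) + 30419/(0*(-1/64792) - 77493*(-1/182426)) = 242807*(-1/404206) + 30419/(0 + 77493/182426) = -242807/404206 + 30419/(77493/182426) = -242807/404206 + 30419*(182426/77493) = -242807/404206 + 5549216494/77493 = 2243007786330913/31323135558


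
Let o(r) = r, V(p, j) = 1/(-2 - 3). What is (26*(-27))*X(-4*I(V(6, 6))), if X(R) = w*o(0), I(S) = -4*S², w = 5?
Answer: 0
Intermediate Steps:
V(p, j) = -⅕ (V(p, j) = 1/(-5) = -⅕)
X(R) = 0 (X(R) = 5*0 = 0)
(26*(-27))*X(-4*I(V(6, 6))) = (26*(-27))*0 = -702*0 = 0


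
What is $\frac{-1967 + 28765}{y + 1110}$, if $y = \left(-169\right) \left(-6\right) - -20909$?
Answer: $\frac{26798}{23033} \approx 1.1635$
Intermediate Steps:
$y = 21923$ ($y = 1014 + 20909 = 21923$)
$\frac{-1967 + 28765}{y + 1110} = \frac{-1967 + 28765}{21923 + 1110} = \frac{26798}{23033}$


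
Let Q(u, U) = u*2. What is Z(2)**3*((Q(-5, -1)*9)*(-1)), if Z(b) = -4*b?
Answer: -46080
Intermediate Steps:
Q(u, U) = 2*u
Z(2)**3*((Q(-5, -1)*9)*(-1)) = (-4*2)**3*(((2*(-5))*9)*(-1)) = (-8)**3*(-10*9*(-1)) = -(-46080)*(-1) = -512*90 = -46080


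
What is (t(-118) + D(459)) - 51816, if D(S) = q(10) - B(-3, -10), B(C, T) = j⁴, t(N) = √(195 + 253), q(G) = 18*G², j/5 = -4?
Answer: -210016 + 8*√7 ≈ -2.0999e+5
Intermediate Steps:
j = -20 (j = 5*(-4) = -20)
t(N) = 8*√7 (t(N) = √448 = 8*√7)
B(C, T) = 160000 (B(C, T) = (-20)⁴ = 160000)
D(S) = -158200 (D(S) = 18*10² - 1*160000 = 18*100 - 160000 = 1800 - 160000 = -158200)
(t(-118) + D(459)) - 51816 = (8*√7 - 158200) - 51816 = (-158200 + 8*√7) - 51816 = -210016 + 8*√7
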